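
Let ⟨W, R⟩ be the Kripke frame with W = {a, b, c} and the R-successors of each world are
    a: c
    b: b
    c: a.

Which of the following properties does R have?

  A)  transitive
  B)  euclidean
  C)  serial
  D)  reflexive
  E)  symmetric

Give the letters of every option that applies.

C, E

(A) not transitive: a R c and c R a but not a R a.
(B) not euclidean: a R c and a R c but not c R c.
(C) serial: every world has an R-successor.
(D) not reflexive: not a R a.
(E) symmetric: every R-edge is matched by its reverse.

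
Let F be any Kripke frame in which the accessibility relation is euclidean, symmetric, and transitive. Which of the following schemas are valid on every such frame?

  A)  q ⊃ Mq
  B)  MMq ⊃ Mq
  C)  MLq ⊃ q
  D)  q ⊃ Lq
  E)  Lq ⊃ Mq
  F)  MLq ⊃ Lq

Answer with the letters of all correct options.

B, C, F

(A) q ⊃ Mq (the dual of axiom T) characterises the reflexive frames. Such an R need not be reflexive — not valid.
(B) MMq ⊃ Mq is the dual of axiom 4; it is valid on a frame exactly when R is transitive. Every such R is transitive, so valid.
(C) MLq ⊃ q (the dual of axiom B) characterises the symmetric frames. Every such R is symmetric — valid.
(D) q ⊃ Lq (equivalent to ◇p→p) corresponds to R being a subset of the identity. Such an R need not be a subset of the identity, so not valid.
(E) axiom D: valid iff R is serial. Such an R need not be serial — not valid.
(F) MLq ⊃ Lq is the dual of axiom 5, which corresponds to the euclidean property. Every such R is euclidean — valid.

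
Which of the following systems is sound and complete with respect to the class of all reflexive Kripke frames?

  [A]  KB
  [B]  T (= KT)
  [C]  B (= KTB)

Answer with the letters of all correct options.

B

(A) KB is determined by the class of symmetric frames.
(B) T (= KT) is determined by exactly this class.
(C) B (= KTB) is determined by the class of reflexive and symmetric frames.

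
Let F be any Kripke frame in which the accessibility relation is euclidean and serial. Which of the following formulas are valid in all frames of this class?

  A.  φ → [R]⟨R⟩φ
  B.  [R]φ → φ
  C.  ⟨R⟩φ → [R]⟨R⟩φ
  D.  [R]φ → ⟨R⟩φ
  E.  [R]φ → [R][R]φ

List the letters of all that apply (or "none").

C, D

(A) φ → [R]⟨R⟩φ (axiom B) characterises the symmetric frames. Such an R need not be symmetric — not valid.
(B) axiom T: valid iff R is reflexive. Such an R need not be reflexive — not valid.
(C) ⟨R⟩φ → [R]⟨R⟩φ (axiom 5) characterises the euclidean frames. Every such R is euclidean — valid.
(D) axiom D: valid iff R is serial. Every such R is serial — valid.
(E) axiom 4: valid iff R is transitive. Such an R need not be transitive — not valid.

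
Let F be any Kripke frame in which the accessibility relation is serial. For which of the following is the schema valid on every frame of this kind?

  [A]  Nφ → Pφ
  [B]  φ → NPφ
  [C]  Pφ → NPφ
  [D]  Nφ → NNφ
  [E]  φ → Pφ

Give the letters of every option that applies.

(A) axiom D: valid iff R is serial. Every such R is serial — valid.
(B) φ → NPφ (axiom B) characterises the symmetric frames. Such an R need not be symmetric — not valid.
(C) Pφ → NPφ is axiom 5, which corresponds to the euclidean property. Such an R need not be euclidean — not valid.
(D) Nφ → NNφ is axiom 4; it is valid on a frame exactly when R is transitive. Such an R need not be transitive, so not valid.
(E) φ → Pφ is the dual of axiom T, which corresponds to reflexivity. Such an R need not be reflexive — not valid.

A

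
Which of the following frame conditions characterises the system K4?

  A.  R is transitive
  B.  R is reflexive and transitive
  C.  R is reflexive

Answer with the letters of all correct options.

A

(A) K4 is sound and complete for exactly this class.
(B) this class determines S4, not K4.
(C) this class determines T (= KT), not K4.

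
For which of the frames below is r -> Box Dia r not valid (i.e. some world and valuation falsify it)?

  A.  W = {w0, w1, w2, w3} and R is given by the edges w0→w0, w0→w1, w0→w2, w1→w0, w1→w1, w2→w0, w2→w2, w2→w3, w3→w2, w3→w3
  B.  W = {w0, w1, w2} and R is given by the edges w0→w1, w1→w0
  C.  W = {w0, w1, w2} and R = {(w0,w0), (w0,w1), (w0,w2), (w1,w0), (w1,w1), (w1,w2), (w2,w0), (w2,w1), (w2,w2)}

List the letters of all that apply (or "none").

The schema r -> Box Dia r is axiom B; it is valid on a frame iff R is symmetric.
(A) R is symmetric (every R-edge is matched by its reverse), so the schema is valid here.
(B) R is symmetric (every R-edge is matched by its reverse), so the schema is valid here.
(C) R is symmetric (every R-edge is matched by its reverse), so the schema is valid here.

none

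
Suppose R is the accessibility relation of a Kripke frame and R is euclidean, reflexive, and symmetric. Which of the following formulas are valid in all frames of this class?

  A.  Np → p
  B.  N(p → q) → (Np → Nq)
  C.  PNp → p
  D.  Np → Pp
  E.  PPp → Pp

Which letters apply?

A, B, C, D, E

A relation that is euclidean, reflexive, and symmetric is also serial and transitive.
(A) Np → p is axiom T; it is valid on a frame exactly when R is reflexive. Every such R is reflexive, so valid.
(B) N(p → q) → (Np → Nq) is axiom K, valid on every Kripke frame — valid.
(C) PNp → p (the dual of axiom B) characterises the symmetric frames. Every such R is symmetric — valid.
(D) Np → Pp (axiom D) characterises the serial frames. Every such R is serial — valid.
(E) PPp → Pp is the dual of axiom 4, which corresponds to transitivity. Every such R is transitive — valid.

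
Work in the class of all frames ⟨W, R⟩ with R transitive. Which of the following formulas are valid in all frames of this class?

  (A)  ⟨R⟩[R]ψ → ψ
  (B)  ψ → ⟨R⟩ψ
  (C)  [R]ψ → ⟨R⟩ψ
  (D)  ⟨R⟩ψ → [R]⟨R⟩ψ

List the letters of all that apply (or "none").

(A) ⟨R⟩[R]ψ → ψ is the dual of axiom B, which corresponds to symmetry. Such an R need not be symmetric — not valid.
(B) ψ → ⟨R⟩ψ is the dual of axiom T; it is valid on a frame exactly when R is reflexive. Such an R need not be reflexive, so not valid.
(C) [R]ψ → ⟨R⟩ψ (axiom D) characterises the serial frames. Such an R need not be serial — not valid.
(D) ⟨R⟩ψ → [R]⟨R⟩ψ (axiom 5) characterises the euclidean frames. Such an R need not be euclidean — not valid.

none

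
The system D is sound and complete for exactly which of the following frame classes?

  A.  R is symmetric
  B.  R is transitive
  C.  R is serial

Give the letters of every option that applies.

(A) this class determines KB, not D.
(B) this class determines K4, not D.
(C) D is sound and complete for exactly this class.

C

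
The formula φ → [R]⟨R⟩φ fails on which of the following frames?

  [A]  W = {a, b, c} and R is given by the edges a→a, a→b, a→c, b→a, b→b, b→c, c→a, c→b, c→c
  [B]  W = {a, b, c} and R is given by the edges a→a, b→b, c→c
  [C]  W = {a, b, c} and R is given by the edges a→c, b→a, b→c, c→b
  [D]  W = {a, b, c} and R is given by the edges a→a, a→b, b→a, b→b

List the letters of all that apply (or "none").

The schema φ → [R]⟨R⟩φ is axiom B; it is valid on a frame iff R is symmetric.
(A) R is symmetric (every R-edge is matched by its reverse), so the schema is valid here.
(B) R is symmetric (every R-edge is matched by its reverse), so the schema is valid here.
(C) R is not symmetric (a R c but not c R a), so the schema fails here.
(D) R is symmetric (every R-edge is matched by its reverse), so the schema is valid here.

C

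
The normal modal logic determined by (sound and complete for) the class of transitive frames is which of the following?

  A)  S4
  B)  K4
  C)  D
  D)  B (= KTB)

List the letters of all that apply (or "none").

B

(A) S4 is determined by the class of reflexive and transitive frames.
(B) K4 is determined by exactly this class.
(C) D is determined by the class of serial frames.
(D) B (= KTB) is determined by the class of reflexive and symmetric frames.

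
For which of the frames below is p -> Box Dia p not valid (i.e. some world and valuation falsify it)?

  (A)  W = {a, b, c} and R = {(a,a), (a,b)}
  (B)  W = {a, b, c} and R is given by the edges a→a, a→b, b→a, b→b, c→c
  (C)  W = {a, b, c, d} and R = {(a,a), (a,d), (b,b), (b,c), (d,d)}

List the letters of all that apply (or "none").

A, C

The schema p -> Box Dia p is axiom B; it is valid on a frame iff R is symmetric.
(A) R is not symmetric (a R b but not b R a), so the schema fails here.
(B) R is symmetric (every R-edge is matched by its reverse), so the schema is valid here.
(C) R is not symmetric (a R d but not d R a), so the schema fails here.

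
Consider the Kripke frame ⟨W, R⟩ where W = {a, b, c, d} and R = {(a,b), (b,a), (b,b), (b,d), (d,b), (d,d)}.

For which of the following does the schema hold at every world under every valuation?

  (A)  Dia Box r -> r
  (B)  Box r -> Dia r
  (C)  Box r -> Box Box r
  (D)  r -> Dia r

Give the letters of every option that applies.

R is not reflexive: not a R a.
R is symmetric: every R-edge is matched by its reverse.
R is not transitive: a R b and b R a but not a R a.
R is not serial: c has no R-successor.
(A) Dia Box r -> r (the dual of axiom B) characterises the symmetric frames. R is symmetric — valid.
(B) Box r -> Dia r is axiom D, which corresponds to seriality. R is not serial — not valid.
(C) Box r -> Box Box r is axiom 4, which corresponds to transitivity. R is not transitive — not valid.
(D) r -> Dia r (the dual of axiom T) characterises the reflexive frames. R is not reflexive — not valid.

A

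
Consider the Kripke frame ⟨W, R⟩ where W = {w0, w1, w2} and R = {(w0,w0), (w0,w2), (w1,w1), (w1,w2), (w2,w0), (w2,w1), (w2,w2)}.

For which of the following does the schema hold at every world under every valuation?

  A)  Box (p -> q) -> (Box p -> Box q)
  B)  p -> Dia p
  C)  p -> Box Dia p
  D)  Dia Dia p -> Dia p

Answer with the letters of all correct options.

A, B, C

R is reflexive: each world relates to itself.
R is symmetric: every R-edge is matched by its reverse.
R is not transitive: w0 R w2 and w2 R w1 but not w0 R w1.
(A) Box (p -> q) -> (Box p -> Box q) is the K axiom; it holds on all frames — valid.
(B) p -> Dia p is the dual of axiom T, which corresponds to reflexivity. R is reflexive — valid.
(C) p -> Box Dia p is axiom B; it is valid on a frame exactly when R is symmetric. R is symmetric, so valid.
(D) Dia Dia p -> Dia p (the dual of axiom 4) characterises the transitive frames. R is not transitive — not valid.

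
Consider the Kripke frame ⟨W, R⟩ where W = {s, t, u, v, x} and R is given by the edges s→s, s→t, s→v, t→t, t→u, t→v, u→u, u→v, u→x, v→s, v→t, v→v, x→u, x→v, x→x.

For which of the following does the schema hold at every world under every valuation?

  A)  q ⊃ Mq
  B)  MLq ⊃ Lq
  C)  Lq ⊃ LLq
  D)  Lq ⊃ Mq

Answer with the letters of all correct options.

A, D

R is reflexive: each world relates to itself.
R is not transitive: s R t and t R u but not s R u.
R is not euclidean: s R t and s R s but not t R s.
R is serial: every world has an R-successor.
(A) the dual of axiom T: valid iff R is reflexive. R is reflexive — valid.
(B) the dual of axiom 5: valid iff R is euclidean. R is not euclidean — not valid.
(C) Lq ⊃ LLq (axiom 4) characterises the transitive frames. R is not transitive — not valid.
(D) Lq ⊃ Mq is axiom D; it is valid on a frame exactly when R is serial. R is serial, so valid.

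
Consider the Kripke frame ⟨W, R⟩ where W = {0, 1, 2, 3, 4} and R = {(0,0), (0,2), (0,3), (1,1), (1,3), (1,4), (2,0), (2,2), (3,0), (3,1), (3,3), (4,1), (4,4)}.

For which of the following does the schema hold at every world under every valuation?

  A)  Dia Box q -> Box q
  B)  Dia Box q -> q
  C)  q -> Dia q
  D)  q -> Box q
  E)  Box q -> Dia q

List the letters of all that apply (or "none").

B, C, E

R is reflexive: each world relates to itself.
R is symmetric: every R-edge is matched by its reverse.
R is not euclidean: 0 R 2 and 0 R 3 but not 2 R 3.
R is serial: every world has an R-successor.
R is not a subset of the identity: 0 R 2 with 0 ≠ 2.
(A) the dual of axiom 5: valid iff R is euclidean. R is not euclidean — not valid.
(B) Dia Box q -> q is the dual of axiom B, which corresponds to symmetry. R is symmetric — valid.
(C) the dual of axiom T: valid iff R is reflexive. R is reflexive — valid.
(D) q -> Box q is valid only on frames where every R-edge is a self-loop. Here R ⊄ identity — not valid.
(E) Box q -> Dia q is axiom D; it is valid on a frame exactly when R is serial. R is serial, so valid.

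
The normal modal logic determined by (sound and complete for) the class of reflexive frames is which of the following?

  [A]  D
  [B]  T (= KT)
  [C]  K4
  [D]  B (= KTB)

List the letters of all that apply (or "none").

B

(A) D is determined by the class of serial frames.
(B) T (= KT) is determined by exactly this class.
(C) K4 is determined by the class of transitive frames.
(D) B (= KTB) is determined by the class of reflexive and symmetric frames.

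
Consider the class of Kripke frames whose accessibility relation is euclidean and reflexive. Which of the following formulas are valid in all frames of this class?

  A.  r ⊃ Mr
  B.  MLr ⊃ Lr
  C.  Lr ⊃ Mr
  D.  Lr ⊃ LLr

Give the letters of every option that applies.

A reflexive euclidean relation is also symmetric (from wRw and wRv the euclidean condition gives vRw) and hence transitive; it is an equivalence relation.
(A) r ⊃ Mr is the dual of axiom T, which corresponds to reflexivity. Every such R is reflexive — valid.
(B) the dual of axiom 5: valid iff R is euclidean. Every such R is euclidean — valid.
(C) Lr ⊃ Mr (axiom D) characterises the serial frames. Every such R is serial — valid.
(D) Lr ⊃ LLr is axiom 4; it is valid on a frame exactly when R is transitive. Every such R is transitive, so valid.

A, B, C, D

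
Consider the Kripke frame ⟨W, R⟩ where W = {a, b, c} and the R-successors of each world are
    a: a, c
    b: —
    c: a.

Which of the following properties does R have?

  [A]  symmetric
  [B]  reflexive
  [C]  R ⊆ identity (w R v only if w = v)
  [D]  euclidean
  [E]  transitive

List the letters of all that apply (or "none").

A

(A) symmetric: every R-edge is matched by its reverse.
(B) not reflexive: not b R b.
(C) not ⊆ identity: a R c with a ≠ c.
(D) not euclidean: a R c and a R c but not c R c.
(E) not transitive: c R a and a R c but not c R c.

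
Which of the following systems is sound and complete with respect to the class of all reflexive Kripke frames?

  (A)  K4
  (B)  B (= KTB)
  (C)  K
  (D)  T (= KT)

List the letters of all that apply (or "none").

D

(A) K4 is determined by the class of transitive frames.
(B) B (= KTB) is determined by the class of reflexive and symmetric frames.
(C) K is determined by the class of arbitrary frames.
(D) T (= KT) is determined by exactly this class.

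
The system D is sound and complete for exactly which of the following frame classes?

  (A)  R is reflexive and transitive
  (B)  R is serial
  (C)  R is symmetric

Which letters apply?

(A) this class determines S4, not D.
(B) D is sound and complete for exactly this class.
(C) this class determines KB, not D.

B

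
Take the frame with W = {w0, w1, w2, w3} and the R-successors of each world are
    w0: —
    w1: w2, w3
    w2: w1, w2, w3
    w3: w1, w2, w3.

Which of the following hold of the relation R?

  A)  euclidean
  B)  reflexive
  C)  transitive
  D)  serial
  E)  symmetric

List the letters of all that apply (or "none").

E

(A) not euclidean: w2 R w1 and w2 R w1 but not w1 R w1.
(B) not reflexive: not w0 R w0.
(C) not transitive: w1 R w2 and w2 R w1 but not w1 R w1.
(D) not serial: w0 has no R-successor.
(E) symmetric: every R-edge is matched by its reverse.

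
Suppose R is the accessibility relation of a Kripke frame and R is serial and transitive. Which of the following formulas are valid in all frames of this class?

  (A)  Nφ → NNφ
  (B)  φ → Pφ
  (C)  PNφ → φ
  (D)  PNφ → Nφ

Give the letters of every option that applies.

A

(A) Nφ → NNφ is axiom 4; it is valid on a frame exactly when R is transitive. Every such R is transitive, so valid.
(B) φ → Pφ (the dual of axiom T) characterises the reflexive frames. Such an R need not be reflexive — not valid.
(C) PNφ → φ is the dual of axiom B, which corresponds to symmetry. Such an R need not be symmetric — not valid.
(D) PNφ → Nφ (the dual of axiom 5) characterises the euclidean frames. Such an R need not be euclidean — not valid.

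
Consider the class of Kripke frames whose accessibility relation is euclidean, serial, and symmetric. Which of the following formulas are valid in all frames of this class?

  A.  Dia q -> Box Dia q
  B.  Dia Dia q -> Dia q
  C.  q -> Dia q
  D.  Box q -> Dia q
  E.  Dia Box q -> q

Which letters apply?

Serial, symmetric and euclidean together give transitive (from symmetry + euclidean) and then reflexive; the relation is an equivalence.
(A) Dia q -> Box Dia q is axiom 5; it is valid on a frame exactly when R is euclidean. Every such R is euclidean, so valid.
(B) Dia Dia q -> Dia q is the dual of axiom 4; it is valid on a frame exactly when R is transitive. Every such R is transitive, so valid.
(C) the dual of axiom T: valid iff R is reflexive. Every such R is reflexive — valid.
(D) Box q -> Dia q (axiom D) characterises the serial frames. Every such R is serial — valid.
(E) the dual of axiom B: valid iff R is symmetric. Every such R is symmetric — valid.

A, B, C, D, E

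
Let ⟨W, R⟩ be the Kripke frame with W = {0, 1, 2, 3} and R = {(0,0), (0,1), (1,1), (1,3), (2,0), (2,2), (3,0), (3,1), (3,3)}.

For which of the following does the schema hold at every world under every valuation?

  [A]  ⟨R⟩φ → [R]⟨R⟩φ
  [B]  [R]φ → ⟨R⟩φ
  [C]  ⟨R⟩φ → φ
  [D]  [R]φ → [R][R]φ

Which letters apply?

B

R is not transitive: 0 R 1 and 1 R 3 but not 0 R 3.
R is not euclidean: 0 R 1 and 0 R 0 but not 1 R 0.
R is serial: every world has an R-successor.
R is not a subset of the identity: 0 R 1 with 0 ≠ 1.
(A) ⟨R⟩φ → [R]⟨R⟩φ (axiom 5) characterises the euclidean frames. R is not euclidean — not valid.
(B) [R]φ → ⟨R⟩φ is axiom D; it is valid on a frame exactly when R is serial. R is serial, so valid.
(C) ⟨R⟩φ → φ is the converse of T; it holds exactly when R ⊆ identity. Here R ⊄ identity — not valid.
(D) [R]φ → [R][R]φ is axiom 4, which corresponds to transitivity. R is not transitive — not valid.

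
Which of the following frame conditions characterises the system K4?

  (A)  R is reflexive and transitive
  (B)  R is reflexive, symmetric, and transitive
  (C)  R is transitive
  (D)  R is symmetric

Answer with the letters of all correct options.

C

(A) this class determines S4, not K4.
(B) this class determines S5, not K4.
(C) K4 is sound and complete for exactly this class.
(D) this class determines KB, not K4.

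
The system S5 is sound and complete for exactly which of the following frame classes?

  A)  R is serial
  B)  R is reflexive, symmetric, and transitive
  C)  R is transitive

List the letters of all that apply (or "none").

B

(A) this class determines D, not S5.
(B) S5 is sound and complete for exactly this class.
(C) this class determines K4, not S5.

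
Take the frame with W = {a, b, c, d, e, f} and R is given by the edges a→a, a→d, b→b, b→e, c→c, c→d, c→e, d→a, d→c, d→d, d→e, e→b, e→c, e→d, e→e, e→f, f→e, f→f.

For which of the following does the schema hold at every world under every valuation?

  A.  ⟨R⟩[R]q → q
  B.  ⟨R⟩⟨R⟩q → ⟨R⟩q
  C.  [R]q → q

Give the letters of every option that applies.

R is reflexive: each world relates to itself.
R is symmetric: every R-edge is matched by its reverse.
R is not transitive: a R d and d R c but not a R c.
(A) ⟨R⟩[R]q → q (the dual of axiom B) characterises the symmetric frames. R is symmetric — valid.
(B) ⟨R⟩⟨R⟩q → ⟨R⟩q is the dual of axiom 4, which corresponds to transitivity. R is not transitive — not valid.
(C) axiom T: valid iff R is reflexive. R is reflexive — valid.

A, C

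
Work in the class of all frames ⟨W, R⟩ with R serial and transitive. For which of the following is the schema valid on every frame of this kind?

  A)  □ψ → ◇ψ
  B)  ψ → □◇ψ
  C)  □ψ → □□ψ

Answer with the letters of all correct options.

A, C

(A) □ψ → ◇ψ is axiom D, which corresponds to seriality. Every such R is serial — valid.
(B) ψ → □◇ψ is axiom B; it is valid on a frame exactly when R is symmetric. Such an R need not be symmetric, so not valid.
(C) □ψ → □□ψ (axiom 4) characterises the transitive frames. Every such R is transitive — valid.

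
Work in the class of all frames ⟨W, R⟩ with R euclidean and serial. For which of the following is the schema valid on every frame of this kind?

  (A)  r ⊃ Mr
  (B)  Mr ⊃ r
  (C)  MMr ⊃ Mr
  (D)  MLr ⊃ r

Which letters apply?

(A) r ⊃ Mr is the dual of axiom T; it is valid on a frame exactly when R is reflexive. Such an R need not be reflexive, so not valid.
(B) Mr ⊃ r is valid only on frames where every R-edge is a self-loop. Such an R need not be a subset of the identity — not valid.
(C) MMr ⊃ Mr (the dual of axiom 4) characterises the transitive frames. Such an R need not be transitive — not valid.
(D) MLr ⊃ r (the dual of axiom B) characterises the symmetric frames. Such an R need not be symmetric — not valid.

none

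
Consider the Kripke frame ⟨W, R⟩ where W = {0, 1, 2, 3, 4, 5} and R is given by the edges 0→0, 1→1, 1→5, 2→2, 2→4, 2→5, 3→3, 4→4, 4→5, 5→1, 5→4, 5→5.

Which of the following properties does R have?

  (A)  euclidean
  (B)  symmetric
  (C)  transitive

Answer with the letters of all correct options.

none

(A) not euclidean: 2 R 4 and 2 R 2 but not 4 R 2.
(B) not symmetric: 2 R 4 but not 4 R 2.
(C) not transitive: 1 R 5 and 5 R 4 but not 1 R 4.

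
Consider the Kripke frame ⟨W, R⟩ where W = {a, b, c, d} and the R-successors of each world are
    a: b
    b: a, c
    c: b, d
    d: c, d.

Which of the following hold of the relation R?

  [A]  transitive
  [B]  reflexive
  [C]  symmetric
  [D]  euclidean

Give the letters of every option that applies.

(A) not transitive: a R b and b R a but not a R a.
(B) not reflexive: not a R a.
(C) symmetric: every R-edge is matched by its reverse.
(D) not euclidean: b R a and b R c but not a R c.

C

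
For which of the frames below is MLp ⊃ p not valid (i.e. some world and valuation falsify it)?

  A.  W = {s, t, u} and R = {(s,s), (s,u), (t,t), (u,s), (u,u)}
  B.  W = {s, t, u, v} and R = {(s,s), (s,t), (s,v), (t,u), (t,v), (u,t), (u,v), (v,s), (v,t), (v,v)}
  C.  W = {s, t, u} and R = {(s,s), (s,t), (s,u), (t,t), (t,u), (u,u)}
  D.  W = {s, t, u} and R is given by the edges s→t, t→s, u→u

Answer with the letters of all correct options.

The schema MLp ⊃ p is the dual of axiom B; it is valid on a frame iff R is symmetric.
(A) R is symmetric (every R-edge is matched by its reverse), so the schema is valid here.
(B) R is not symmetric (s R t but not t R s), so the schema fails here.
(C) R is not symmetric (s R t but not t R s), so the schema fails here.
(D) R is symmetric (every R-edge is matched by its reverse), so the schema is valid here.

B, C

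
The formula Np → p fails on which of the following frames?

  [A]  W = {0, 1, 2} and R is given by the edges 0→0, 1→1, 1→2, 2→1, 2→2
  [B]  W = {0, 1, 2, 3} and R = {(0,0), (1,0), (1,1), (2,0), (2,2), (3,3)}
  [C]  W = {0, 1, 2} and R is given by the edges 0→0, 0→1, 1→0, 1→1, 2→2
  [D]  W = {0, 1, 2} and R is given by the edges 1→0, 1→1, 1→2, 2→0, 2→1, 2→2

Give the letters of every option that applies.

The schema Np → p is axiom T; it is valid on a frame iff R is reflexive.
(A) R is reflexive (each world relates to itself), so the schema is valid here.
(B) R is reflexive (each world relates to itself), so the schema is valid here.
(C) R is reflexive (each world relates to itself), so the schema is valid here.
(D) R is not reflexive (not 0 R 0), so the schema fails here.

D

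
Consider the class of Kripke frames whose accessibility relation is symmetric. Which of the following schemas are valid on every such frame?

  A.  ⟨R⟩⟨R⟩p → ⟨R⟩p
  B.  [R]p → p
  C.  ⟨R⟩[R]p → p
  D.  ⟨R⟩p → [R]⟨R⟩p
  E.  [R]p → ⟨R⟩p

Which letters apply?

(A) ⟨R⟩⟨R⟩p → ⟨R⟩p is the dual of axiom 4, which corresponds to transitivity. Such an R need not be transitive — not valid.
(B) [R]p → p (axiom T) characterises the reflexive frames. Such an R need not be reflexive — not valid.
(C) ⟨R⟩[R]p → p is the dual of axiom B; it is valid on a frame exactly when R is symmetric. Every such R is symmetric, so valid.
(D) axiom 5: valid iff R is euclidean. Such an R need not be euclidean — not valid.
(E) [R]p → ⟨R⟩p is axiom D; it is valid on a frame exactly when R is serial. Such an R need not be serial, so not valid.

C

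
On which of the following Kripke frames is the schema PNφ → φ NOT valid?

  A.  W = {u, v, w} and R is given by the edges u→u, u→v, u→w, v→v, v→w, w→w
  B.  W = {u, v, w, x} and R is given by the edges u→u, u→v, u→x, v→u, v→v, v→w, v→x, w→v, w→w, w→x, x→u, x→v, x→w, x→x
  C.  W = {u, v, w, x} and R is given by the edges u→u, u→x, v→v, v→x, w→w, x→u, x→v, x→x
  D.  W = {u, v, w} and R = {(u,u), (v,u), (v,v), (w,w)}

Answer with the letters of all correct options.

A, D

The schema PNφ → φ is the dual of axiom B; it is valid on a frame iff R is symmetric.
(A) R is not symmetric (u R v but not v R u), so the schema fails here.
(B) R is symmetric (every R-edge is matched by its reverse), so the schema is valid here.
(C) R is symmetric (every R-edge is matched by its reverse), so the schema is valid here.
(D) R is not symmetric (v R u but not u R v), so the schema fails here.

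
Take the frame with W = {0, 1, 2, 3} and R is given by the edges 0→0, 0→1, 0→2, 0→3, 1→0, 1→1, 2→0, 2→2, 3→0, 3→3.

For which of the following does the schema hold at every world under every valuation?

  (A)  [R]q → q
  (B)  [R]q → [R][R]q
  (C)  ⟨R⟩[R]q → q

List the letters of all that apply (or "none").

R is reflexive: each world relates to itself.
R is symmetric: every R-edge is matched by its reverse.
R is not transitive: 1 R 0 and 0 R 2 but not 1 R 2.
(A) axiom T: valid iff R is reflexive. R is reflexive — valid.
(B) axiom 4: valid iff R is transitive. R is not transitive — not valid.
(C) ⟨R⟩[R]q → q is the dual of axiom B; it is valid on a frame exactly when R is symmetric. R is symmetric, so valid.

A, C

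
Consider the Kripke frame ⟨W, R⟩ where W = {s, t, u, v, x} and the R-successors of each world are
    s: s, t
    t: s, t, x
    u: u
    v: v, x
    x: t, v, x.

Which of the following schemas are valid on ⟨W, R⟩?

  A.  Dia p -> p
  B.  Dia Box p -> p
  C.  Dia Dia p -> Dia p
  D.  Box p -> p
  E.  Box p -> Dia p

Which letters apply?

R is reflexive: each world relates to itself.
R is symmetric: every R-edge is matched by its reverse.
R is not transitive: s R t and t R x but not s R x.
R is serial: every world has an R-successor.
R is not a subset of the identity: s R t with s ≠ t.
(A) Dia p -> p is valid only on frames where every R-edge is a self-loop. Here R ⊄ identity — not valid.
(B) the dual of axiom B: valid iff R is symmetric. R is symmetric — valid.
(C) Dia Dia p -> Dia p is the dual of axiom 4, which corresponds to transitivity. R is not transitive — not valid.
(D) Box p -> p (axiom T) characterises the reflexive frames. R is reflexive — valid.
(E) Box p -> Dia p is axiom D; it is valid on a frame exactly when R is serial. R is serial, so valid.

B, D, E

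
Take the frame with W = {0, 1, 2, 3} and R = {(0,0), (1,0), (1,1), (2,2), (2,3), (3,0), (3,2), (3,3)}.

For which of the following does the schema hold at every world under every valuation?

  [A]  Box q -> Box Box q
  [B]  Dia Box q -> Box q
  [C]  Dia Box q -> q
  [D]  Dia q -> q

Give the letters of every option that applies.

none

R is not symmetric: 1 R 0 but not 0 R 1.
R is not transitive: 2 R 3 and 3 R 0 but not 2 R 0.
R is not euclidean: 1 R 0 and 1 R 1 but not 0 R 1.
R is not a subset of the identity: 1 R 0 with 1 ≠ 0.
(A) Box q -> Box Box q (axiom 4) characterises the transitive frames. R is not transitive — not valid.
(B) the dual of axiom 5: valid iff R is euclidean. R is not euclidean — not valid.
(C) Dia Box q -> q is the dual of axiom B; it is valid on a frame exactly when R is symmetric. R is not symmetric, so not valid.
(D) Dia q -> q is valid only on frames where every R-edge is a self-loop. Here R ⊄ identity — not valid.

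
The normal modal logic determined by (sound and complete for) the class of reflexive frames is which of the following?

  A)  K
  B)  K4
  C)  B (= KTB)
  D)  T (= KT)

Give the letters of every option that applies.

(A) K is determined by the class of arbitrary frames.
(B) K4 is determined by the class of transitive frames.
(C) B (= KTB) is determined by the class of reflexive and symmetric frames.
(D) T (= KT) is determined by exactly this class.

D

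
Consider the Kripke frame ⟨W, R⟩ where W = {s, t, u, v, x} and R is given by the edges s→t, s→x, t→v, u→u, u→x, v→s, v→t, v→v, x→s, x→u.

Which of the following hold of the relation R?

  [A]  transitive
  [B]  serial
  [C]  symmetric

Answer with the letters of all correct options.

B

(A) not transitive: s R t and t R v but not s R v.
(B) serial: every world has an R-successor.
(C) not symmetric: s R t but not t R s.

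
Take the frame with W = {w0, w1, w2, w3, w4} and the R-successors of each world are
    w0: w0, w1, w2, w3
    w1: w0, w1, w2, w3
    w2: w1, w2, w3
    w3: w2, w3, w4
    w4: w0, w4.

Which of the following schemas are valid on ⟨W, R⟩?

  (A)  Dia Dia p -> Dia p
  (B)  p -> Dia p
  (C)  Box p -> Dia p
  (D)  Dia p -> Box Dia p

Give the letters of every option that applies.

B, C

R is reflexive: each world relates to itself.
R is not transitive: w0 R w3 and w3 R w4 but not w0 R w4.
R is not euclidean: w0 R w2 and w0 R w0 but not w2 R w0.
R is serial: every world has an R-successor.
(A) Dia Dia p -> Dia p is the dual of axiom 4, which corresponds to transitivity. R is not transitive — not valid.
(B) p -> Dia p (the dual of axiom T) characterises the reflexive frames. R is reflexive — valid.
(C) Box p -> Dia p is axiom D, which corresponds to seriality. R is serial — valid.
(D) Dia p -> Box Dia p (axiom 5) characterises the euclidean frames. R is not euclidean — not valid.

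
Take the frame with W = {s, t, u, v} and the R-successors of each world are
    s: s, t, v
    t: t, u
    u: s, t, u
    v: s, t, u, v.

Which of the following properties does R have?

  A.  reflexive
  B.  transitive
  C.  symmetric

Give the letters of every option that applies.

A

(A) reflexive: each world relates to itself.
(B) not transitive: s R t and t R u but not s R u.
(C) not symmetric: s R t but not t R s.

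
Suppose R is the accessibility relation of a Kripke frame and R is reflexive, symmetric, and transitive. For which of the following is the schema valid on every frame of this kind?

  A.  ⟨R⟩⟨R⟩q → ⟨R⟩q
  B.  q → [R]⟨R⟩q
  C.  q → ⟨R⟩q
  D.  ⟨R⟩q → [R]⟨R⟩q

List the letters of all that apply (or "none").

A, B, C, D

A relation that is reflexive, symmetric, and transitive is also euclidean and serial.
(A) the dual of axiom 4: valid iff R is transitive. Every such R is transitive — valid.
(B) q → [R]⟨R⟩q is axiom B, which corresponds to symmetry. Every such R is symmetric — valid.
(C) q → ⟨R⟩q (the dual of axiom T) characterises the reflexive frames. Every such R is reflexive — valid.
(D) ⟨R⟩q → [R]⟨R⟩q is axiom 5; it is valid on a frame exactly when R is euclidean. Every such R is euclidean, so valid.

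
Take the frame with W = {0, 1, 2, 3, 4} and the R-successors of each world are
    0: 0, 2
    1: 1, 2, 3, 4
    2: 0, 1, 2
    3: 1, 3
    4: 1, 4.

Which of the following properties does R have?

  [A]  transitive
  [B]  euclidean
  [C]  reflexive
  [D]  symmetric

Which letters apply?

C, D

(A) not transitive: 0 R 2 and 2 R 1 but not 0 R 1.
(B) not euclidean: 1 R 2 and 1 R 3 but not 2 R 3.
(C) reflexive: each world relates to itself.
(D) symmetric: every R-edge is matched by its reverse.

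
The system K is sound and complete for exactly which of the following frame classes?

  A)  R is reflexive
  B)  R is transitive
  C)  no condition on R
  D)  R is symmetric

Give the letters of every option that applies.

(A) this class determines T (= KT), not K.
(B) this class determines K4, not K.
(C) K is sound and complete for exactly this class.
(D) this class determines KB, not K.

C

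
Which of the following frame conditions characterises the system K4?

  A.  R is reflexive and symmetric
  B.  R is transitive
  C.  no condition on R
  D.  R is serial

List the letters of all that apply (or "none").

(A) this class determines B (= KTB), not K4.
(B) K4 is sound and complete for exactly this class.
(C) this class determines K, not K4.
(D) this class determines D, not K4.

B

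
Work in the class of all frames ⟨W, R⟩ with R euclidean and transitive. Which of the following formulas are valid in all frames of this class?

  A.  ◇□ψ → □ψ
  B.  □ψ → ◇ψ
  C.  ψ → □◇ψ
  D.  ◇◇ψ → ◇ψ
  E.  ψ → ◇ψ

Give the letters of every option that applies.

A, D

(A) the dual of axiom 5: valid iff R is euclidean. Every such R is euclidean — valid.
(B) □ψ → ◇ψ is axiom D, which corresponds to seriality. Such an R need not be serial — not valid.
(C) axiom B: valid iff R is symmetric. Such an R need not be symmetric — not valid.
(D) ◇◇ψ → ◇ψ is the dual of axiom 4; it is valid on a frame exactly when R is transitive. Every such R is transitive, so valid.
(E) ψ → ◇ψ is the dual of axiom T, which corresponds to reflexivity. Such an R need not be reflexive — not valid.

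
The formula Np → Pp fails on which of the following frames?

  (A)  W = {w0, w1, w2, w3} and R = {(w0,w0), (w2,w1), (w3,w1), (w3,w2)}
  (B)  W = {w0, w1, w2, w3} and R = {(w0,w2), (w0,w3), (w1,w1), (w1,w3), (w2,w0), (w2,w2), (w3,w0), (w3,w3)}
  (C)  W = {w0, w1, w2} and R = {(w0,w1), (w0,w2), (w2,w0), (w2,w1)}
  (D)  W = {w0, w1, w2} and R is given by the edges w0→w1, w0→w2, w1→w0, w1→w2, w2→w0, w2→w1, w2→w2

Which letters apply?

A, C

The schema Np → Pp is axiom D; it is valid on a frame iff R is serial.
(A) R is not serial (w1 has no R-successor), so the schema fails here.
(B) R is serial (every world has an R-successor), so the schema is valid here.
(C) R is not serial (w1 has no R-successor), so the schema fails here.
(D) R is serial (every world has an R-successor), so the schema is valid here.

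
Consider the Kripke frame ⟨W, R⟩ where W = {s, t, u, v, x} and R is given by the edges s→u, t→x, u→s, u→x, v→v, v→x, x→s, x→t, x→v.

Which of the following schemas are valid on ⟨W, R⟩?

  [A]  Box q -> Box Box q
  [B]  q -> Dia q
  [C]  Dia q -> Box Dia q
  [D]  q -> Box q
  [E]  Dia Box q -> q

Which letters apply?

R is not reflexive: not s R s.
R is not symmetric: u R x but not x R u.
R is not transitive: s R u and u R s but not s R s.
R is not euclidean: u R s and u R x but not s R x.
R is not a subset of the identity: s R u with s ≠ u.
(A) axiom 4: valid iff R is transitive. R is not transitive — not valid.
(B) the dual of axiom T: valid iff R is reflexive. R is not reflexive — not valid.
(C) axiom 5: valid iff R is euclidean. R is not euclidean — not valid.
(D) q -> Box q is valid only on frames where every R-edge is a self-loop. Here R ⊄ identity — not valid.
(E) Dia Box q -> q (the dual of axiom B) characterises the symmetric frames. R is not symmetric — not valid.

none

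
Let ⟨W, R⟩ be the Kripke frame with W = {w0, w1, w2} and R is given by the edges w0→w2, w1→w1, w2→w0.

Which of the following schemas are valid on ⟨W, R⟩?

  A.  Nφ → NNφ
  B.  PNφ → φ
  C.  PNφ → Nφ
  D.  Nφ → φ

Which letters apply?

R is not reflexive: not w0 R w0.
R is symmetric: every R-edge is matched by its reverse.
R is not transitive: w0 R w2 and w2 R w0 but not w0 R w0.
R is not euclidean: w0 R w2 and w0 R w2 but not w2 R w2.
(A) Nφ → NNφ is axiom 4, which corresponds to transitivity. R is not transitive — not valid.
(B) PNφ → φ is the dual of axiom B, which corresponds to symmetry. R is symmetric — valid.
(C) PNφ → Nφ is the dual of axiom 5; it is valid on a frame exactly when R is euclidean. R is not euclidean, so not valid.
(D) Nφ → φ (axiom T) characterises the reflexive frames. R is not reflexive — not valid.

B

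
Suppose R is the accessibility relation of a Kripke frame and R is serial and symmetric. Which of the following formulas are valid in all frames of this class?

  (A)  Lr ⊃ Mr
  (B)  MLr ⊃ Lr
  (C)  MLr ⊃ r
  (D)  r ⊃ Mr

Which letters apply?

A, C

(A) Lr ⊃ Mr is axiom D, which corresponds to seriality. Every such R is serial — valid.
(B) MLr ⊃ Lr (the dual of axiom 5) characterises the euclidean frames. Such an R need not be euclidean — not valid.
(C) MLr ⊃ r is the dual of axiom B, which corresponds to symmetry. Every such R is symmetric — valid.
(D) r ⊃ Mr is the dual of axiom T, which corresponds to reflexivity. Such an R need not be reflexive — not valid.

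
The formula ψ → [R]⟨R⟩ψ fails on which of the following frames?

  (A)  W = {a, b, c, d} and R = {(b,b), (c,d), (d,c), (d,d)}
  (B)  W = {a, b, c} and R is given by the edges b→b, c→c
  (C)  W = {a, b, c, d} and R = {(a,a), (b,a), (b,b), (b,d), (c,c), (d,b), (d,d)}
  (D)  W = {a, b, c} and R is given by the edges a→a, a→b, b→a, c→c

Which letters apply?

C

The schema ψ → [R]⟨R⟩ψ is axiom B; it is valid on a frame iff R is symmetric.
(A) R is symmetric (every R-edge is matched by its reverse), so the schema is valid here.
(B) R is symmetric (every R-edge is matched by its reverse), so the schema is valid here.
(C) R is not symmetric (b R a but not a R b), so the schema fails here.
(D) R is symmetric (every R-edge is matched by its reverse), so the schema is valid here.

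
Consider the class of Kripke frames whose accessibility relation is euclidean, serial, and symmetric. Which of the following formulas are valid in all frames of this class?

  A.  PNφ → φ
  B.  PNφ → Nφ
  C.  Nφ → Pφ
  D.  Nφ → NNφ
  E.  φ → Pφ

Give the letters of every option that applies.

Serial, symmetric and euclidean together give transitive (from symmetry + euclidean) and then reflexive; the relation is an equivalence.
(A) the dual of axiom B: valid iff R is symmetric. Every such R is symmetric — valid.
(B) PNφ → Nφ (the dual of axiom 5) characterises the euclidean frames. Every such R is euclidean — valid.
(C) Nφ → Pφ (axiom D) characterises the serial frames. Every such R is serial — valid.
(D) Nφ → NNφ (axiom 4) characterises the transitive frames. Every such R is transitive — valid.
(E) φ → Pφ is the dual of axiom T; it is valid on a frame exactly when R is reflexive. Every such R is reflexive, so valid.

A, B, C, D, E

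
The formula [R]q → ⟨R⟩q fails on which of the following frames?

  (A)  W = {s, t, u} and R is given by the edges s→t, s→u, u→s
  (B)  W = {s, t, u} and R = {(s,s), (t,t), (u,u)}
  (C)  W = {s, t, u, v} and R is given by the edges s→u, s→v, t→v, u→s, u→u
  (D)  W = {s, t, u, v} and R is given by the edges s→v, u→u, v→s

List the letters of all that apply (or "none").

The schema [R]q → ⟨R⟩q is axiom D; it is valid on a frame iff R is serial.
(A) R is not serial (t has no R-successor), so the schema fails here.
(B) R is serial (every world has an R-successor), so the schema is valid here.
(C) R is not serial (v has no R-successor), so the schema fails here.
(D) R is not serial (t has no R-successor), so the schema fails here.

A, C, D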